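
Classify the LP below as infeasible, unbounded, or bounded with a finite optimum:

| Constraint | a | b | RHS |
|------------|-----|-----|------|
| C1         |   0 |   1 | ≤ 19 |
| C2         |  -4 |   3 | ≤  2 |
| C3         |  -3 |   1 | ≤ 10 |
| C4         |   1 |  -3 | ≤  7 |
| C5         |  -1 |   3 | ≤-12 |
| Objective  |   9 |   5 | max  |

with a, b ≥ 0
C4 requires a - 3b ≤ 7, while C5 (-a + 3b ≤ -12) is equivalent to a - 3b ≥ 12. Together they would need 12 ≤ a - 3b ≤ 7, which is impossible since 12 > 7. No point satisfies all constraints.

Infeasible — the constraint set is empty.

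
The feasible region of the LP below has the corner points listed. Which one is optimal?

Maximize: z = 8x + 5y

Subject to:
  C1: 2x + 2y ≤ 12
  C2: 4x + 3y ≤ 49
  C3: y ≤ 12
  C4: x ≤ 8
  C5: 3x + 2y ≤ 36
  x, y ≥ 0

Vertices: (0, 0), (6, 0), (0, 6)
Evaluating z = 8x + 5y at each vertex:
  (0, 0): z = 0
  (6, 0): z = 48
  (0, 6): z = 30

The largest value is z = 48, attained at (6, 0).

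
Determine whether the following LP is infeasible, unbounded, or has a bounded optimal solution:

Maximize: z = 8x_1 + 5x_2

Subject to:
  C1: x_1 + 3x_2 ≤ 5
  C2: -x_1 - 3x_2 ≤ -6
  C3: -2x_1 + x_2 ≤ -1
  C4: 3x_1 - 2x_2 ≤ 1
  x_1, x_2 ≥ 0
C1 requires x_1 + 3x_2 ≤ 5, while C2 (-x_1 - 3x_2 ≤ -6) is equivalent to x_1 + 3x_2 ≥ 6. Together they would need 6 ≤ x_1 + 3x_2 ≤ 5, which is impossible since 6 > 5. No point satisfies all constraints.

Infeasible — the constraint set is empty.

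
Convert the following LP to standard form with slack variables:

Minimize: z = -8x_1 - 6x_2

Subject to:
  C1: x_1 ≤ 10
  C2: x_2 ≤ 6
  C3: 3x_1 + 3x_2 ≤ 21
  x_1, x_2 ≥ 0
min z = -8x_1 - 6x_2

s.t.
  x_1 + s1 = 10
  x_2 + s2 = 6
  3x_1 + 3x_2 + s3 = 21
  x_1, x_2, s1, s2, s3 ≥ 0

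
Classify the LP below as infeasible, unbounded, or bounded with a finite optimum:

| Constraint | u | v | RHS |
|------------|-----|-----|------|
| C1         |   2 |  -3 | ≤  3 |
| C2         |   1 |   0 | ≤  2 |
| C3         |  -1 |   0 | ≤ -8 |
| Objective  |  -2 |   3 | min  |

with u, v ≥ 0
C2 requires u ≤ 2, while C3 (-u ≤ -8) is equivalent to u ≥ 8. Together they would need 8 ≤ u ≤ 2, which is impossible since 8 > 2. No point satisfies all constraints.

Infeasible: no point satisfies all constraints simultaneously.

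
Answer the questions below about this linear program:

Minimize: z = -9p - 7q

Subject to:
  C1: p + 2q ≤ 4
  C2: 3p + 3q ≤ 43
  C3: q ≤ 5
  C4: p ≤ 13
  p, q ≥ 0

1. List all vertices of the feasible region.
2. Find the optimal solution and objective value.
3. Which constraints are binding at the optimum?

1. (0, 0), (4, 0), (0, 2)
2. p = 4, q = 0, z = -36
3. C1, q ≥ 0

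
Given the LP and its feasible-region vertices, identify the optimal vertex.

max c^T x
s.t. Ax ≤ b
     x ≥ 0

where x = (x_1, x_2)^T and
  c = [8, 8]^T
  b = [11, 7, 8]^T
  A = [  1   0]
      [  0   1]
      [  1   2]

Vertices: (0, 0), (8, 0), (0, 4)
(8, 0) with z = 64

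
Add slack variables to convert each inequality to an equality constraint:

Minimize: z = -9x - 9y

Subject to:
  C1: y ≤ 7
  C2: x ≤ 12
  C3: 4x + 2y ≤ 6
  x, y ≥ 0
min z = -9x - 9y

s.t.
  y + s1 = 7
  x + s2 = 12
  4x + 2y + s3 = 6
  x, y, s1, s2, s3 ≥ 0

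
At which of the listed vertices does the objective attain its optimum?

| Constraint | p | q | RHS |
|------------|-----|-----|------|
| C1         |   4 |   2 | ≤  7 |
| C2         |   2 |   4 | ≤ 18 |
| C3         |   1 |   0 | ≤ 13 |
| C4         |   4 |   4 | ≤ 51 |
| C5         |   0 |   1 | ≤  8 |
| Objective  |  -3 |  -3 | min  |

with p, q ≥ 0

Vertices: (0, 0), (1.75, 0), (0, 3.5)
Evaluating z = -3p - 3q at each vertex:
  (0, 0): z = 0
  (1.75, 0): z = -5.25
  (0, 3.5): z = -10.5

The smallest value is z = -10.5, attained at (0, 3.5).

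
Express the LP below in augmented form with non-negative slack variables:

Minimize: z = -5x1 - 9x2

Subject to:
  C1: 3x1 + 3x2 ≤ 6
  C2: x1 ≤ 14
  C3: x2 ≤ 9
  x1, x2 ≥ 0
min z = -5x1 - 9x2

s.t.
  3x1 + 3x2 + s1 = 6
  x1 + s2 = 14
  x2 + s3 = 9
  x1, x2, s1, s2, s3 ≥ 0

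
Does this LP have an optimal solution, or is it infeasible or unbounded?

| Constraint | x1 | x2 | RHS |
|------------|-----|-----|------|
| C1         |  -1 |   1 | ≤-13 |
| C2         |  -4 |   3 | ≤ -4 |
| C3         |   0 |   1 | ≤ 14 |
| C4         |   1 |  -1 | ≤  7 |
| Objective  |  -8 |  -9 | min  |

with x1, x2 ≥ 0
C4 requires x1 - x2 ≤ 7, while C1 (-x1 + x2 ≤ -13) is equivalent to x1 - x2 ≥ 13. Together they would need 13 ≤ x1 - x2 ≤ 7, which is impossible since 13 > 7. No point satisfies all constraints.

Infeasible — the constraint set is empty.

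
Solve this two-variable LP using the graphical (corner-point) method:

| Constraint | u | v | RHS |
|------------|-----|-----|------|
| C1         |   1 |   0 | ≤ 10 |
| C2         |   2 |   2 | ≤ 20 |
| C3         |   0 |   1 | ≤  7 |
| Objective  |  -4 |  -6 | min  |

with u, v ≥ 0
Each vertex is the intersection of two constraint boundaries that also satisfies all remaining constraints:
  u = 0 and v = 0 → (0, 0)
  u = 10 and 2u + 2v = 20 → (10, 0)
  2u + 2v = 20 and v = 7 → (3, 7)
  v = 7 and u = 0 → (0, 7)

Evaluating z = -4u - 6v at each vertex:
  (0, 0): z = 0
  (10, 0): z = -40
  (3, 7): z = -54
  (0, 7): z = -42

The minimum is at (3, 7) with z = -54.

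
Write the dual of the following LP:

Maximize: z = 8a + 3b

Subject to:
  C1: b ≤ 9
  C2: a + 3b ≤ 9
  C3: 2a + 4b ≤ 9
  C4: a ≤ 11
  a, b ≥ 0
Minimize: z = 9y1 + 9y2 + 9y3 + 11y4

Subject to:
  C1: -y2 - 2y3 - y4 ≤ -8
  C2: -y1 - 3y2 - 4y3 ≤ -3
  y1, y2, y3, y4 ≥ 0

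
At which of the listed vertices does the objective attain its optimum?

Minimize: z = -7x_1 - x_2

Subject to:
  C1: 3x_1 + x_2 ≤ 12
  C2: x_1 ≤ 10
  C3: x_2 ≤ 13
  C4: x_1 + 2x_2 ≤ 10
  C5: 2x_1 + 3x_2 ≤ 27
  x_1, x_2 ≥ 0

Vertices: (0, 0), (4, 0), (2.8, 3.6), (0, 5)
Evaluating z = -7x_1 - x_2 at each vertex:
  (0, 0): z = 0
  (4, 0): z = -28
  (2.8, 3.6): z = -23.2
  (0, 5): z = -5

The smallest value is z = -28, attained at (4, 0).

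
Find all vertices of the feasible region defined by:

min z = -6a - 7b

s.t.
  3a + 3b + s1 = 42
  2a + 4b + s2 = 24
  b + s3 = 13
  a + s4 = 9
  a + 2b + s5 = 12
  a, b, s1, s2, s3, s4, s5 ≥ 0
Each vertex is the intersection of two constraint boundaries that also satisfies all remaining constraints:
  a = 0 and b = 0 → (0, 0)
  a = 9 and b = 0 → (9, 0)
  2a + 4b = 24 and a = 9 → (9, 1.5)
  2a + 4b = 24 and a = 0 → (0, 6)

Vertices: (0, 0), (9, 0), (9, 1.5), (0, 6)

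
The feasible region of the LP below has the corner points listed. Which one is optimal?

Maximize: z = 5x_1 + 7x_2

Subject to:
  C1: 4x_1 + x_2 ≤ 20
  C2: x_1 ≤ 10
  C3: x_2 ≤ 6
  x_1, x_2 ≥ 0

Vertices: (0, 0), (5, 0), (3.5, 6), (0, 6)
Evaluating z = 5x_1 + 7x_2 at each vertex:
  (0, 0): z = 0
  (5, 0): z = 25
  (3.5, 6): z = 59.5
  (0, 6): z = 42

The largest value is z = 59.5, attained at (3.5, 6).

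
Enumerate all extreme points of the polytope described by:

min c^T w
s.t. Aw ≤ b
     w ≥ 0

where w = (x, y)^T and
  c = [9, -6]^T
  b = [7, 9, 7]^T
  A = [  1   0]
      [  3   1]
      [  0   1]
Each vertex is the intersection of two constraint boundaries that also satisfies all remaining constraints:
  x = 0 and y = 0 → (0, 0)
  3x + y = 9 and y = 0 → (3, 0)
  3x + y = 9 and y = 7 → (0.6667, 7)
  y = 7 and x = 0 → (0, 7)

Vertices: (0, 0), (3, 0), (0.6667, 7), (0, 7)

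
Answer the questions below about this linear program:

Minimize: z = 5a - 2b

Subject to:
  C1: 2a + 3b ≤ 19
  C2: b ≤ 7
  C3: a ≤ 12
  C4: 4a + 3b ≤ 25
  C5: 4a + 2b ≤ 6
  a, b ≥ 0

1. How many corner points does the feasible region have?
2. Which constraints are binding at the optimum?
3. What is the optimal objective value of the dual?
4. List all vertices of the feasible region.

1. 3
2. C5, a ≥ 0
3. -6 (by strong duality, equal to the primal optimum)
4. (0, 0), (1.5, 0), (0, 3)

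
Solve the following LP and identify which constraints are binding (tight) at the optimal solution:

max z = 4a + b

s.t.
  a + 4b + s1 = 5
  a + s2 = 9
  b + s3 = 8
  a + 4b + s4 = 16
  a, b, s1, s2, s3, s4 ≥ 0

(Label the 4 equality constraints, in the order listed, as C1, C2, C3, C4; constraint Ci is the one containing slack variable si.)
Optimal: a = 5, b = 0
Slack at optimum:
  C1: slack = 0 (binding)
  C2: slack = 4
  C3: slack = 8
  C4: slack = 11
  a ≥ 0: a = 5
  b ≥ 0: b = 0 (binding)
Binding constraints: C1, b ≥ 0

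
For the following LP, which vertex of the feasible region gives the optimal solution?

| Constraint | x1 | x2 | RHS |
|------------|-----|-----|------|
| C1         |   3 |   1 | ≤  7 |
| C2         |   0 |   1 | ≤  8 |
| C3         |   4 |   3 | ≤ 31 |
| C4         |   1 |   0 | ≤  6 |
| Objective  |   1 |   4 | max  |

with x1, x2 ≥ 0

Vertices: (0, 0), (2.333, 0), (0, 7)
(0, 7) with z = 28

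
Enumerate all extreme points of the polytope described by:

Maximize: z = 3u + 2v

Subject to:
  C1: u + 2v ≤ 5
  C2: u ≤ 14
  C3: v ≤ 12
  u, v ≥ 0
Each vertex is the intersection of two constraint boundaries that also satisfies all remaining constraints:
  u = 0 and v = 0 → (0, 0)
  u + 2v = 5 and v = 0 → (5, 0)
  u + 2v = 5 and u = 0 → (0, 2.5)

Vertices: (0, 0), (5, 0), (0, 2.5)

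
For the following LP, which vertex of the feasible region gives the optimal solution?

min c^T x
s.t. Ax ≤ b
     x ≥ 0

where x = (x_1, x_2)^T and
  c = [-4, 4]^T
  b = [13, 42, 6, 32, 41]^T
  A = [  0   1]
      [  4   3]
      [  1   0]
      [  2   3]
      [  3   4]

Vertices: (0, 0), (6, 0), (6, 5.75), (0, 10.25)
(6, 0) with z = -24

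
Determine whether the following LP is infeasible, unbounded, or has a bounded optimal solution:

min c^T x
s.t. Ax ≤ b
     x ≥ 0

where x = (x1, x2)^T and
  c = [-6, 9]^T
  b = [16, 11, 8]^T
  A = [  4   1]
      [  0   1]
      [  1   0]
The point (4, 0) satisfies every constraint, so the LP is feasible; the constraints give x1 ≤ 8 and x2 ≤ 11, which with x1, x2 ≥ 0 keep the feasible region inside a bounded box. A feasible, bounded LP attains a finite optimum at a vertex.

Evaluating z = -6x1 + 9x2 at each vertex:
  (0, 0): z = 0
  (4, 0): z = -24
  (1.25, 11): z = 91.5
  (0, 11): z = 99

Bounded optimum: z* = -24 at (4, 0).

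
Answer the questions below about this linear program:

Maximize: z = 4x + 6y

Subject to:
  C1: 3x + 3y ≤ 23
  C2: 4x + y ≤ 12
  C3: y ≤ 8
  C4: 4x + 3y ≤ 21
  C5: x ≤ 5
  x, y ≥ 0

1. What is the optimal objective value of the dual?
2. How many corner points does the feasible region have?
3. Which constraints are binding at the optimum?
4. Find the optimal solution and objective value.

1. 42 (by strong duality, equal to the primal optimum)
2. 4
3. C4, x ≥ 0
4. x = 0, y = 7, z = 42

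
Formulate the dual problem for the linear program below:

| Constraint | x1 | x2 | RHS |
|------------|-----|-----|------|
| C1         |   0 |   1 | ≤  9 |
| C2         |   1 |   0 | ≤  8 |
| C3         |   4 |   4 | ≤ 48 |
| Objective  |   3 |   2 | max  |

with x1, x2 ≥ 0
Minimize: z = 9y1 + 8y2 + 48y3

Subject to:
  C1: -y2 - 4y3 ≤ -3
  C2: -y1 - 4y3 ≤ -2
  y1, y2, y3 ≥ 0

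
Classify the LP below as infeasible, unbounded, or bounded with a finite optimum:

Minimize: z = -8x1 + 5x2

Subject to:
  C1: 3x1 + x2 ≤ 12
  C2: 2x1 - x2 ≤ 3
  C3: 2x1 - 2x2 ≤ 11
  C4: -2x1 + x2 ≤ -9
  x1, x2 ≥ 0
C2 requires 2x1 - x2 ≤ 3, while C4 (-2x1 + x2 ≤ -9) is equivalent to 2x1 - x2 ≥ 9. Together they would need 9 ≤ 2x1 - x2 ≤ 3, which is impossible since 9 > 3. No point satisfies all constraints.

The feasible region is empty; the LP is infeasible.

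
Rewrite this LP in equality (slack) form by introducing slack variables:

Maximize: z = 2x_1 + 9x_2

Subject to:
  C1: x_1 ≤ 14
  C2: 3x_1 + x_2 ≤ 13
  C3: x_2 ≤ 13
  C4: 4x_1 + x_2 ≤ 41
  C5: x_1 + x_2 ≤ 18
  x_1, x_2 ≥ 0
max z = 2x_1 + 9x_2

s.t.
  x_1 + s1 = 14
  3x_1 + x_2 + s2 = 13
  x_2 + s3 = 13
  4x_1 + x_2 + s4 = 41
  x_1 + x_2 + s5 = 18
  x_1, x_2, s1, s2, s3, s4, s5 ≥ 0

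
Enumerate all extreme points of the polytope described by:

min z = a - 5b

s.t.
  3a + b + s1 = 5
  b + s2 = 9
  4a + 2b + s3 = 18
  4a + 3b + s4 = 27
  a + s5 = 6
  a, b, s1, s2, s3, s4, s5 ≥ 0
Each vertex is the intersection of two constraint boundaries that also satisfies all remaining constraints:
  a = 0 and b = 0 → (0, 0)
  3a + b = 5 and b = 0 → (1.667, 0)
  3a + b = 5 and a = 0 → (0, 5)

Vertices: (0, 0), (1.667, 0), (0, 5)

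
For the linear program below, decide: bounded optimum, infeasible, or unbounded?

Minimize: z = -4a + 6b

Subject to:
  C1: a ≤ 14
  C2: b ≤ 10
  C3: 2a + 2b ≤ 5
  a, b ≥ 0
The point (2.5, 0) satisfies every constraint, so the LP is feasible; the constraints give a ≤ 14 and b ≤ 10, which with a, b ≥ 0 keep the feasible region inside a bounded box. A feasible, bounded LP attains a finite optimum at a vertex.

Evaluating z = -4a + 6b at each vertex:
  (0, 0): z = 0
  (2.5, 0): z = -10
  (0, 2.5): z = 15

The LP has an optimal solution: (2.5, 0) with z = -10.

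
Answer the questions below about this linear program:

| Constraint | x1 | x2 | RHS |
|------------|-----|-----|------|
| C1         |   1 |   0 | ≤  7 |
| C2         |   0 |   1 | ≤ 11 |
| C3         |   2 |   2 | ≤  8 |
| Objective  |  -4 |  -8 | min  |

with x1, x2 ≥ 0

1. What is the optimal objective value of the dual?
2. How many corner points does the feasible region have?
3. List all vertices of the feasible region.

1. -32 (by strong duality, equal to the primal optimum)
2. 3
3. (0, 0), (4, 0), (0, 4)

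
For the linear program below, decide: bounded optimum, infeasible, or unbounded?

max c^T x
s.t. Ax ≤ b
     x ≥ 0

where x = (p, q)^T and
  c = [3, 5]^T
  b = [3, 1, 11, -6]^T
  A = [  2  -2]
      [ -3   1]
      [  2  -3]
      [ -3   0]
Feasible point: (2, 1) satisfies every constraint, so the LP is feasible.
Direction d = (1, 1): for each constraint row a, a·d ≤ 0 —
  (2)(1) + (-2)(1) = 0 ≤ 0
  (-3)(1) + (1)(1) = -2 ≤ 0
  (2)(1) + (-3)(1) = -1 ≤ 0
  (-3)(1) + (0)(1) = -3 ≤ 0
and d ≥ 0, so (2, 1) + t·d stays feasible for every t ≥ 0. Along this ray z = 3p + 5q changes by 8 per unit t, so z → +∞.

Unbounded — the objective can increase without bound over the feasible region.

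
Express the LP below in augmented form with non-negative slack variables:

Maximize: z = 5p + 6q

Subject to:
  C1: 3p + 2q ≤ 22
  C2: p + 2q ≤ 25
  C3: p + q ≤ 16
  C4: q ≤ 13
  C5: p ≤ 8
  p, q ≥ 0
max z = 5p + 6q

s.t.
  3p + 2q + s1 = 22
  p + 2q + s2 = 25
  p + q + s3 = 16
  q + s4 = 13
  p + s5 = 8
  p, q, s1, s2, s3, s4, s5 ≥ 0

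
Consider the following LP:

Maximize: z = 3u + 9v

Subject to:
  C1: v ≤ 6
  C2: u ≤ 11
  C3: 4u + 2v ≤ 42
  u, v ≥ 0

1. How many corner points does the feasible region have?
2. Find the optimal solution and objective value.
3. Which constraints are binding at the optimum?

1. 4
2. u = 7.5, v = 6, z = 76.5
3. C1, C3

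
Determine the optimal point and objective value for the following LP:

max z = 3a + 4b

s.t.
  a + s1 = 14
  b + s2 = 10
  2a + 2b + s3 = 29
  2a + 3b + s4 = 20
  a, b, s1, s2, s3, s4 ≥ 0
Each vertex is the intersection of two constraint boundaries that also satisfies all remaining constraints:
  a = 0 and b = 0 → (0, 0)
  2a + 3b = 20 and b = 0 → (10, 0)
  2a + 3b = 20 and a = 0 → (0, 6.667)

Evaluating z = 3a + 4b at each vertex:
  (0, 0): z = 0
  (10, 0): z = 30
  (0, 6.667): z = 26.67

The maximum is at (10, 0) with z = 30.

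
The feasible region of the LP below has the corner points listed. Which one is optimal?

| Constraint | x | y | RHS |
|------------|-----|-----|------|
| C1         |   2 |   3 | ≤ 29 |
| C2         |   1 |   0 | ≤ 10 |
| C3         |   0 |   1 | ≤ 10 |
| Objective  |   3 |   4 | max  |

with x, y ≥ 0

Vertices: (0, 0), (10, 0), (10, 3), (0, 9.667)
(10, 3) with z = 42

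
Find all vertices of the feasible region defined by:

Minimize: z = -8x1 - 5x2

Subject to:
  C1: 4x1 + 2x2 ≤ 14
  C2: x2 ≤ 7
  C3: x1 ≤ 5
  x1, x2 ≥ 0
Each vertex is the intersection of two constraint boundaries that also satisfies all remaining constraints:
  x1 = 0 and x2 = 0 → (0, 0)
  4x1 + 2x2 = 14 and x2 = 0 → (3.5, 0)
  4x1 + 2x2 = 14 and x2 = 7 → (0, 7)

Vertices: (0, 0), (3.5, 0), (0, 7)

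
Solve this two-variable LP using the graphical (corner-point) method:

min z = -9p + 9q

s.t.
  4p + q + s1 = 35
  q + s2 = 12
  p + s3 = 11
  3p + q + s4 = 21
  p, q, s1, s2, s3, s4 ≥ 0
Each vertex is the intersection of two constraint boundaries that also satisfies all remaining constraints:
  p = 0 and q = 0 → (0, 0)
  3p + q = 21 and q = 0 → (7, 0)
  q = 12 and 3p + q = 21 → (3, 12)
  q = 12 and p = 0 → (0, 12)

Evaluating z = -9p + 9q at each vertex:
  (0, 0): z = 0
  (7, 0): z = -63
  (3, 12): z = 81
  (0, 12): z = 108

The minimum is at (7, 0) with z = -63.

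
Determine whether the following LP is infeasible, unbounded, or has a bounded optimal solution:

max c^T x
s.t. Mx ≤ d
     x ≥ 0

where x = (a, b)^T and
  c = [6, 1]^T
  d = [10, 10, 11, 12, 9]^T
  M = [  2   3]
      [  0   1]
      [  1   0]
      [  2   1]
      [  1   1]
The point (5, 0) satisfies every constraint, so the LP is feasible; the constraints give a ≤ 11 and b ≤ 10, which with a, b ≥ 0 keep the feasible region inside a bounded box. A feasible, bounded LP attains a finite optimum at a vertex.

Evaluating z = 6a + b at each vertex:
  (0, 0): z = 0
  (5, 0): z = 30
  (0, 3.333): z = 3.333

Feasible with finite optimum z* = 30 at (5, 0).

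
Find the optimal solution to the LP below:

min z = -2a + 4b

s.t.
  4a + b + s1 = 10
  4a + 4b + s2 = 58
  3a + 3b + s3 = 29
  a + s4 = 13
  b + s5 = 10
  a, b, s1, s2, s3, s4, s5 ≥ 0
Each vertex is the intersection of two constraint boundaries that also satisfies all remaining constraints:
  a = 0 and b = 0 → (0, 0)
  4a + b = 10 and b = 0 → (2.5, 0)
  4a + b = 10 and 3a + 3b = 29 → (0.1111, 9.556)
  3a + 3b = 29 and a = 0 → (0, 9.667)

Evaluating z = -2a + 4b at each vertex:
  (0, 0): z = 0
  (2.5, 0): z = -5
  (0.1111, 9.556): z = 38
  (0, 9.667): z = 38.67

The minimum is at (2.5, 0) with z = -5.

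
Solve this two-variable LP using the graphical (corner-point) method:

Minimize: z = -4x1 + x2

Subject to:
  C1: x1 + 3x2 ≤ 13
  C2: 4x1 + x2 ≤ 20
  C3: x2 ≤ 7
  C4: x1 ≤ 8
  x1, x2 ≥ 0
Each vertex is the intersection of two constraint boundaries that also satisfies all remaining constraints:
  x1 = 0 and x2 = 0 → (0, 0)
  4x1 + x2 = 20 and x2 = 0 → (5, 0)
  x1 + 3x2 = 13 and 4x1 + x2 = 20 → (4.273, 2.909)
  x1 + 3x2 = 13 and x1 = 0 → (0, 4.333)

Evaluating z = -4x1 + x2 at each vertex:
  (0, 0): z = 0
  (5, 0): z = -20
  (4.273, 2.909): z = -14.18
  (0, 4.333): z = 4.333

The minimum is at (5, 0) with z = -20.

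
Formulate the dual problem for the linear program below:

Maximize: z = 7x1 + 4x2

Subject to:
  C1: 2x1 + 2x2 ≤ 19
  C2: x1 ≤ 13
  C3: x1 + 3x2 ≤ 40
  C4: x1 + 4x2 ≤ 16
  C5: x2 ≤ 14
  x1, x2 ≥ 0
Minimize: z = 19y1 + 13y2 + 40y3 + 16y4 + 14y5

Subject to:
  C1: -2y1 - y2 - y3 - y4 ≤ -7
  C2: -2y1 - 3y3 - 4y4 - y5 ≤ -4
  y1, y2, y3, y4, y5 ≥ 0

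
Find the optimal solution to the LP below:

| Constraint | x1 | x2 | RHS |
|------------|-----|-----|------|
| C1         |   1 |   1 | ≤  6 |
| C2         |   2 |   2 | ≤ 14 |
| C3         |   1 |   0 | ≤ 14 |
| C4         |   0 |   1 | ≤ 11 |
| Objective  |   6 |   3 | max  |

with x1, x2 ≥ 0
x1 = 6, x2 = 0, z = 36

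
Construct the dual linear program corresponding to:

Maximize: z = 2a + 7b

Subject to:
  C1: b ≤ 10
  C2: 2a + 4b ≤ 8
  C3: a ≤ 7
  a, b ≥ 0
Minimize: z = 10y1 + 8y2 + 7y3

Subject to:
  C1: -2y2 - y3 ≤ -2
  C2: -y1 - 4y2 ≤ -7
  y1, y2, y3 ≥ 0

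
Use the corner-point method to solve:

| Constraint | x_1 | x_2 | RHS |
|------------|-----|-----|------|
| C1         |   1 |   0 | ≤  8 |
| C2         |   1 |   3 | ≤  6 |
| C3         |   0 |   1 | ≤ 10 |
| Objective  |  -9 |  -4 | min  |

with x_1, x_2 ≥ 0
x_1 = 6, x_2 = 0, z = -54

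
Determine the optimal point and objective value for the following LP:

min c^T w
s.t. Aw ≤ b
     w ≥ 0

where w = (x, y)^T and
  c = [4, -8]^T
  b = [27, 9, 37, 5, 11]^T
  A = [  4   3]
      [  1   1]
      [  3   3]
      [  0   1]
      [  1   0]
x = 0, y = 5, z = -40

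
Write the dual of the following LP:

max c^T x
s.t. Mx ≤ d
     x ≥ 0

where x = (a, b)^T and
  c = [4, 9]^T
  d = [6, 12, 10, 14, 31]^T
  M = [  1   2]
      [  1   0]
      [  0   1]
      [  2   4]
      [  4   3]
Minimize: z = 6y1 + 12y2 + 10y3 + 14y4 + 31y5

Subject to:
  C1: -y1 - y2 - 2y4 - 4y5 ≤ -4
  C2: -2y1 - y3 - 4y4 - 3y5 ≤ -9
  y1, y2, y3, y4, y5 ≥ 0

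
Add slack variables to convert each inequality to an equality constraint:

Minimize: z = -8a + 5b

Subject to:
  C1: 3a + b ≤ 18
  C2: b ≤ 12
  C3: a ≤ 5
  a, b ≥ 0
min z = -8a + 5b

s.t.
  3a + b + s1 = 18
  b + s2 = 12
  a + s3 = 5
  a, b, s1, s2, s3 ≥ 0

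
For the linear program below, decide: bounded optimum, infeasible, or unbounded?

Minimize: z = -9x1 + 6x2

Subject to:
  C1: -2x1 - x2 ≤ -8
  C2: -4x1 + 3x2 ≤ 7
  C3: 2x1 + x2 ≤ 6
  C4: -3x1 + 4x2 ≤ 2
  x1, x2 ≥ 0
C3 requires 2x1 + x2 ≤ 6, while C1 (-2x1 - x2 ≤ -8) is equivalent to 2x1 + x2 ≥ 8. Together they would need 8 ≤ 2x1 + x2 ≤ 6, which is impossible since 8 > 6. No point satisfies all constraints.

Infeasible: no point satisfies all constraints simultaneously.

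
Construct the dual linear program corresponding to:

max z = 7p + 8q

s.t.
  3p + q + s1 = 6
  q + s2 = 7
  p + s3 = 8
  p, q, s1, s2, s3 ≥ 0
Minimize: z = 6y1 + 7y2 + 8y3

Subject to:
  C1: -3y1 - y3 ≤ -7
  C2: -y1 - y2 ≤ -8
  y1, y2, y3 ≥ 0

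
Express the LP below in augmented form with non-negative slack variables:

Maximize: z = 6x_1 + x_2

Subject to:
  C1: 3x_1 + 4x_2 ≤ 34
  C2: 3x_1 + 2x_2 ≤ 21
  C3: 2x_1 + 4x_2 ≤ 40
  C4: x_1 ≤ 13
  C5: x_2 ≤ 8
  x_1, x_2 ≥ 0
max z = 6x_1 + x_2

s.t.
  3x_1 + 4x_2 + s1 = 34
  3x_1 + 2x_2 + s2 = 21
  2x_1 + 4x_2 + s3 = 40
  x_1 + s4 = 13
  x_2 + s5 = 8
  x_1, x_2, s1, s2, s3, s4, s5 ≥ 0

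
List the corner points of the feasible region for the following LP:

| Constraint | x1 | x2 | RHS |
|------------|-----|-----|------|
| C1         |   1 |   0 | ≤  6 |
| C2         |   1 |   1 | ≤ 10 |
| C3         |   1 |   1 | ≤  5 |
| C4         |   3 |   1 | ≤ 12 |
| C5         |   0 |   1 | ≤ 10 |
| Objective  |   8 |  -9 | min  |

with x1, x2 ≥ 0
Each vertex is the intersection of two constraint boundaries that also satisfies all remaining constraints:
  x1 = 0 and x2 = 0 → (0, 0)
  3x1 + x2 = 12 and x2 = 0 → (4, 0)
  x1 + x2 = 5 and 3x1 + x2 = 12 → (3.5, 1.5)
  x1 + x2 = 5 and x1 = 0 → (0, 5)

Vertices: (0, 0), (4, 0), (3.5, 1.5), (0, 5)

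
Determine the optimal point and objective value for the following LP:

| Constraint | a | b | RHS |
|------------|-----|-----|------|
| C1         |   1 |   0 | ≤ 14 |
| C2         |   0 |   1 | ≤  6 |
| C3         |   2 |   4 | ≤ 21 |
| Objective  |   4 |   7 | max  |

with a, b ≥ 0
Each vertex is the intersection of two constraint boundaries that also satisfies all remaining constraints:
  a = 0 and b = 0 → (0, 0)
  2a + 4b = 21 and b = 0 → (10.5, 0)
  2a + 4b = 21 and a = 0 → (0, 5.25)

Evaluating z = 4a + 7b at each vertex:
  (0, 0): z = 0
  (10.5, 0): z = 42
  (0, 5.25): z = 36.75

The maximum is at (10.5, 0) with z = 42.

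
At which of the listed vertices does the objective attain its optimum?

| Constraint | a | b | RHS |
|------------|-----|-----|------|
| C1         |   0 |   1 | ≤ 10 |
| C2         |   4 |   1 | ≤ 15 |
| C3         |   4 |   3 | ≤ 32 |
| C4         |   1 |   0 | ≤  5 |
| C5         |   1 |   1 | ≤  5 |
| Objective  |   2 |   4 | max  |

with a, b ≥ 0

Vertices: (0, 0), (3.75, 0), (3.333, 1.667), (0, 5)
Evaluating z = 2a + 4b at each vertex:
  (0, 0): z = 0
  (3.75, 0): z = 7.5
  (3.333, 1.667): z = 13.33
  (0, 5): z = 20

The largest value is z = 20, attained at (0, 5).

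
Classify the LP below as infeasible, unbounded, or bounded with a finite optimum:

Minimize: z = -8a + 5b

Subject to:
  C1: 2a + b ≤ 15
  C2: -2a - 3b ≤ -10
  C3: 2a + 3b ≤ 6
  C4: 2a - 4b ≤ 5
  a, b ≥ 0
C3 requires 2a + 3b ≤ 6, while C2 (-2a - 3b ≤ -10) is equivalent to 2a + 3b ≥ 10. Together they would need 10 ≤ 2a + 3b ≤ 6, which is impossible since 10 > 6. No point satisfies all constraints.

Infeasible — the constraint set is empty.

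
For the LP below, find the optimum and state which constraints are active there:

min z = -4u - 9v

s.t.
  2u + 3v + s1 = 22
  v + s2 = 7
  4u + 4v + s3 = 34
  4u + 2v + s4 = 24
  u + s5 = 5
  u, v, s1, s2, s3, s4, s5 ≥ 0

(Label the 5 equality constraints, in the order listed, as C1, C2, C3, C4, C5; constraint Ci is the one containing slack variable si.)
Optimal: u = 0.5, v = 7
Slack at optimum:
  C1: slack = 0 (binding)
  C2: slack = 0 (binding)
  C3: slack = 4
  C4: slack = 8
  C5: slack = 4.5
  u ≥ 0: u = 0.5
  v ≥ 0: v = 7
Binding constraints: C1, C2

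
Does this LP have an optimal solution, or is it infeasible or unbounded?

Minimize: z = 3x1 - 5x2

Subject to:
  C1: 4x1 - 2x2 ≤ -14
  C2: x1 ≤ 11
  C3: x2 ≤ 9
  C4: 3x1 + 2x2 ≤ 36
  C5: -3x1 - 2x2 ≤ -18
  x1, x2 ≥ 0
The point (0, 9) satisfies every constraint, so the LP is feasible; the constraints give x1 ≤ 11 and x2 ≤ 9, which with x1, x2 ≥ 0 keep the feasible region inside a bounded box. A feasible, bounded LP attains a finite optimum at a vertex.

The LP has an optimal solution: (0, 9) with z = -45.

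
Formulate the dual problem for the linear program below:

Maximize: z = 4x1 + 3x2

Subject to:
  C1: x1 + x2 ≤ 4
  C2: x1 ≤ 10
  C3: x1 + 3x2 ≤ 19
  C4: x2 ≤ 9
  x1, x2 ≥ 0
Minimize: z = 4y1 + 10y2 + 19y3 + 9y4

Subject to:
  C1: -y1 - y2 - y3 ≤ -4
  C2: -y1 - 3y3 - y4 ≤ -3
  y1, y2, y3, y4 ≥ 0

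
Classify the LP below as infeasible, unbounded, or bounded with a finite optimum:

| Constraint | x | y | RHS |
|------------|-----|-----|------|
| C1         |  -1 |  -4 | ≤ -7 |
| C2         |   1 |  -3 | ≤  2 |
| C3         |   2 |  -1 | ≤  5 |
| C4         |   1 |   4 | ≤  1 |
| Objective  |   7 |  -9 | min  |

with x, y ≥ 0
C4 requires x + 4y ≤ 1, while C1 (-x - 4y ≤ -7) is equivalent to x + 4y ≥ 7. Together they would need 7 ≤ x + 4y ≤ 1, which is impossible since 7 > 1. No point satisfies all constraints.

The feasible region is empty; the LP is infeasible.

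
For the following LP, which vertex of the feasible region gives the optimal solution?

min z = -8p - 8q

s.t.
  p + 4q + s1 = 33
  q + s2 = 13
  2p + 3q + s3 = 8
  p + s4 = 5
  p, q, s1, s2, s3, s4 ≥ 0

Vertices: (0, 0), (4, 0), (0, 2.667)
(4, 0) with z = -32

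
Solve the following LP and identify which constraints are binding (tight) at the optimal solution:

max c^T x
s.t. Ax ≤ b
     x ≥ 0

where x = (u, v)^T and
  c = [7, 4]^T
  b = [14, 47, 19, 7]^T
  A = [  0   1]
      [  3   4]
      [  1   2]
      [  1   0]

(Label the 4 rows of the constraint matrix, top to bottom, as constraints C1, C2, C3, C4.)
Optimal: u = 7, v = 6
Binding: C3, C4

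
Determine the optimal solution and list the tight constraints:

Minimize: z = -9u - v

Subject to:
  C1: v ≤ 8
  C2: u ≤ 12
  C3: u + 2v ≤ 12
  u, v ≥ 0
Optimal: u = 12, v = 0
Slack at optimum:
  C1: slack = 8
  C2: slack = 0 (binding)
  C3: slack = 0 (binding)
  u ≥ 0: u = 12
  v ≥ 0: v = 0 (binding)
Binding constraints: C2, C3, v ≥ 0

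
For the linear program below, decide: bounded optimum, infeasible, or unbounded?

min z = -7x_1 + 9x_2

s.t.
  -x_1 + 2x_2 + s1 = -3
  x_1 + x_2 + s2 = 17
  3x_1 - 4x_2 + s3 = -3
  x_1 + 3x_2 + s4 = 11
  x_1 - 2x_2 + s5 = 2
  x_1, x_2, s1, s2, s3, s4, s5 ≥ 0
The row x_1 - 2x_2 + s5 = 2 with s5 ≥ 0 requires x_1 - 2x_2 ≤ 2, while the row -x_1 + 2x_2 + s1 = -3 with s1 ≥ 0 is equivalent to x_1 - 2x_2 ≥ 3. Together they would need 3 ≤ x_1 - 2x_2 ≤ 2, which is impossible since 3 > 2. No point satisfies all constraints.

Infeasible: no point satisfies all constraints simultaneously.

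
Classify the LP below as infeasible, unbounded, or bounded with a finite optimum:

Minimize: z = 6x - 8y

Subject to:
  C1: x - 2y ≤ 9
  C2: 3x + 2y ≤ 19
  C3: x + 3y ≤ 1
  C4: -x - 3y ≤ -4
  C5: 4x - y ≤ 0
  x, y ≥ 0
C3 requires x + 3y ≤ 1, while C4 (-x - 3y ≤ -4) is equivalent to x + 3y ≥ 4. Together they would need 4 ≤ x + 3y ≤ 1, which is impossible since 4 > 1. No point satisfies all constraints.

The feasible region is empty; the LP is infeasible.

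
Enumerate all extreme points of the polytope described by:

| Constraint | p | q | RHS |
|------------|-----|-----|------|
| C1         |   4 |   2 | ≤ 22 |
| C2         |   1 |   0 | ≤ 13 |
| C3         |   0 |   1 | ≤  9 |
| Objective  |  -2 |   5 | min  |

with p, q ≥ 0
Each vertex is the intersection of two constraint boundaries that also satisfies all remaining constraints:
  p = 0 and q = 0 → (0, 0)
  4p + 2q = 22 and q = 0 → (5.5, 0)
  4p + 2q = 22 and q = 9 → (1, 9)
  q = 9 and p = 0 → (0, 9)

Vertices: (0, 0), (5.5, 0), (1, 9), (0, 9)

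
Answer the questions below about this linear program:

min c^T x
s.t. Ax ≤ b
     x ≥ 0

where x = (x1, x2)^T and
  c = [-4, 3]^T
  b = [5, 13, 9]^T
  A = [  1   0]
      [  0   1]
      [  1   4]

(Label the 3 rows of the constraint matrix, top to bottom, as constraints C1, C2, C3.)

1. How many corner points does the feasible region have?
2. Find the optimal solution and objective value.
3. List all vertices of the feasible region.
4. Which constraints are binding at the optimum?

1. 4
2. x1 = 5, x2 = 0, z = -20
3. (0, 0), (5, 0), (5, 1), (0, 2.25)
4. C1, x2 ≥ 0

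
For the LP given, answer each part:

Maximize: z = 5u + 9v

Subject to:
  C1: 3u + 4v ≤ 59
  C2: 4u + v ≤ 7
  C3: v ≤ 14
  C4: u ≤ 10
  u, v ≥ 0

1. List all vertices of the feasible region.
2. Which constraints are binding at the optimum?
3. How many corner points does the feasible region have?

1. (0, 0), (1.75, 0), (0, 7)
2. C2, u ≥ 0
3. 3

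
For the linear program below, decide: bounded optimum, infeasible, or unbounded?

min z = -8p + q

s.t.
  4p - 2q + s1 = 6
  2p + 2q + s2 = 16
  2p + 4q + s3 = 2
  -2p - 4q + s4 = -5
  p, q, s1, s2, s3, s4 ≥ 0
The row 2p + 4q + s3 = 2 with s3 ≥ 0 requires 2p + 4q ≤ 2, while the row -2p - 4q + s4 = -5 with s4 ≥ 0 is equivalent to 2p + 4q ≥ 5. Together they would need 5 ≤ 2p + 4q ≤ 2, which is impossible since 5 > 2. No point satisfies all constraints.

Infeasible — the constraint set is empty.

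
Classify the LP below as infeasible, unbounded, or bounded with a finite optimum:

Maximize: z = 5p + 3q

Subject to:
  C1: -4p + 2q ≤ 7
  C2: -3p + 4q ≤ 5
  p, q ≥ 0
Feasible point: (0, 0) satisfies every constraint, so the LP is feasible.
Direction d = (1, 0): for each constraint row a, a·d ≤ 0 —
  (-4)(1) + (2)(0) = -4 ≤ 0
  (-3)(1) + (4)(0) = -3 ≤ 0
and d ≥ 0, so (0, 0) + t·d stays feasible for every t ≥ 0. Along this ray z = 5p + 3q changes by 5 per unit t, so z → +∞.

Unbounded — the objective can increase without bound over the feasible region.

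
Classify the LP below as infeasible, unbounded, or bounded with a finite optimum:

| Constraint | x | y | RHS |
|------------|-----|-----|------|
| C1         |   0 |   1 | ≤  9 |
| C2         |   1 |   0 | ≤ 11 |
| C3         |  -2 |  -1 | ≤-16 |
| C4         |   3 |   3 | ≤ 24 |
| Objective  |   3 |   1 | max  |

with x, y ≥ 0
The point (8, 0) satisfies every constraint, so the LP is feasible; the constraints give x ≤ 11 and y ≤ 9, which with x, y ≥ 0 keep the feasible region inside a bounded box. A feasible, bounded LP attains a finite optimum at a vertex.

Evaluating z = 3x + y at each vertex:
  (8, 0): z = 24

The LP has an optimal solution: (8, 0) with z = 24.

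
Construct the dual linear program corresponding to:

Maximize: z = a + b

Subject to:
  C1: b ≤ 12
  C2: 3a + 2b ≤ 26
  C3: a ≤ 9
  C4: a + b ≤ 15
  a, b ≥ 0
Minimize: z = 12y1 + 26y2 + 9y3 + 15y4

Subject to:
  C1: -3y2 - y3 - y4 ≤ -1
  C2: -y1 - 2y2 - y4 ≤ -1
  y1, y2, y3, y4 ≥ 0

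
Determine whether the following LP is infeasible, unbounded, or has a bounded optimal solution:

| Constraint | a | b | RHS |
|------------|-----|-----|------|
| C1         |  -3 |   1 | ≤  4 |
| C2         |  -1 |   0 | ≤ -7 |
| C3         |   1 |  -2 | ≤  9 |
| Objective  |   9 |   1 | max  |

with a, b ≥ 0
Feasible point: (7, 0) satisfies every constraint, so the LP is feasible.
Direction d = (1, 1): for each constraint row a, a·d ≤ 0 —
  (-3)(1) + (1)(1) = -2 ≤ 0
  (-1)(1) + (0)(1) = -1 ≤ 0
  (1)(1) + (-2)(1) = -1 ≤ 0
and d ≥ 0, so (7, 0) + t·d stays feasible for every t ≥ 0. Along this ray z = 9a + b changes by 10 per unit t, so z → +∞.

Unbounded: there is a feasible ray along which z → +∞.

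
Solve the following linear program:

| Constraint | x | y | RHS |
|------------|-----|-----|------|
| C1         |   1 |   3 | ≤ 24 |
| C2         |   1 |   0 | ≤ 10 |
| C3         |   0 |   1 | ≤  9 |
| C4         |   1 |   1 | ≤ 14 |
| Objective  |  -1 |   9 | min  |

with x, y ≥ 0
Each vertex is the intersection of two constraint boundaries that also satisfies all remaining constraints:
  x = 0 and y = 0 → (0, 0)
  x = 10 and y = 0 → (10, 0)
  x = 10 and x + y = 14 → (10, 4)
  x + 3y = 24 and x + y = 14 → (9, 5)
  x + 3y = 24 and x = 0 → (0, 8)

Evaluating z = -x + 9y at each vertex:
  (0, 0): z = 0
  (10, 0): z = -10
  (10, 4): z = 26
  (9, 5): z = 36
  (0, 8): z = 72

The minimum is at (10, 0) with z = -10.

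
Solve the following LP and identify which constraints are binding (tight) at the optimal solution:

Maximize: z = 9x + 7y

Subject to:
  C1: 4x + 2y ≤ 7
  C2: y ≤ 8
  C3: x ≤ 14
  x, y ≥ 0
Optimal: x = 0, y = 3.5
Slack at optimum:
  C1: slack = 0 (binding)
  C2: slack = 4.5
  C3: slack = 14
  x ≥ 0: x = 0 (binding)
  y ≥ 0: y = 3.5
Binding constraints: C1, x ≥ 0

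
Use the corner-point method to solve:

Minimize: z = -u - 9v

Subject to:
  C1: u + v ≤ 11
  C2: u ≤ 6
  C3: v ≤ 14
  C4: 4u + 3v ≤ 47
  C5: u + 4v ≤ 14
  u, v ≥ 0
Each vertex is the intersection of two constraint boundaries that also satisfies all remaining constraints:
  u = 0 and v = 0 → (0, 0)
  u = 6 and v = 0 → (6, 0)
  u = 6 and u + 4v = 14 → (6, 2)
  u + 4v = 14 and u = 0 → (0, 3.5)

Evaluating z = -u - 9v at each vertex:
  (0, 0): z = 0
  (6, 0): z = -6
  (6, 2): z = -24
  (0, 3.5): z = -31.5

The minimum is at (0, 3.5) with z = -31.5.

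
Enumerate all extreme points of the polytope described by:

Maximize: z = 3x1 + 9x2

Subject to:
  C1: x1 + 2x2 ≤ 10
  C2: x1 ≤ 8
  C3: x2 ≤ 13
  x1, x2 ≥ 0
Each vertex is the intersection of two constraint boundaries that also satisfies all remaining constraints:
  x1 = 0 and x2 = 0 → (0, 0)
  x1 = 8 and x2 = 0 → (8, 0)
  x1 + 2x2 = 10 and x1 = 8 → (8, 1)
  x1 + 2x2 = 10 and x1 = 0 → (0, 5)

Vertices: (0, 0), (8, 0), (8, 1), (0, 5)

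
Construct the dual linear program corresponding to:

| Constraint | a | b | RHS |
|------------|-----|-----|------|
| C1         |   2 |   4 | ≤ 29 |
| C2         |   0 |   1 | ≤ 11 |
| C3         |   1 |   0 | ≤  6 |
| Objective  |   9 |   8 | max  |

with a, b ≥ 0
Minimize: z = 29y1 + 11y2 + 6y3

Subject to:
  C1: -2y1 - y3 ≤ -9
  C2: -4y1 - y2 ≤ -8
  y1, y2, y3 ≥ 0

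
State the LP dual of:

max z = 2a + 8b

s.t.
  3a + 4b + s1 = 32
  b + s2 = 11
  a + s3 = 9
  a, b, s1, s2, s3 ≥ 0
Minimize: z = 32y1 + 11y2 + 9y3

Subject to:
  C1: -3y1 - y3 ≤ -2
  C2: -4y1 - y2 ≤ -8
  y1, y2, y3 ≥ 0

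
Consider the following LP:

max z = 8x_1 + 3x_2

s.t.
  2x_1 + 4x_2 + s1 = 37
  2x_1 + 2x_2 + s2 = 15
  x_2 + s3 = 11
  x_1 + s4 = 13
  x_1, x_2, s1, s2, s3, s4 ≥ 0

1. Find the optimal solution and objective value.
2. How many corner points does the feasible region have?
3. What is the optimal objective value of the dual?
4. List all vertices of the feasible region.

1. x_1 = 7.5, x_2 = 0, z = 60
2. 3
3. 60 (by strong duality, equal to the primal optimum)
4. (0, 0), (7.5, 0), (0, 7.5)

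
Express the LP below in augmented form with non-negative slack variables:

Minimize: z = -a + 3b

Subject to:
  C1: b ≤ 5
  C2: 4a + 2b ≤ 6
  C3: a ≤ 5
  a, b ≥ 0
min z = -a + 3b

s.t.
  b + s1 = 5
  4a + 2b + s2 = 6
  a + s3 = 5
  a, b, s1, s2, s3 ≥ 0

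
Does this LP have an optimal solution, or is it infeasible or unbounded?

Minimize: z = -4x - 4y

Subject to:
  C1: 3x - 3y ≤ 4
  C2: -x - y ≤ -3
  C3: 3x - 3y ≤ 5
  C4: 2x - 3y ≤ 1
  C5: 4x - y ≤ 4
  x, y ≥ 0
Feasible point: (0, 3) satisfies every constraint, so the LP is feasible.
Direction d = (0, 1): for each constraint row a, a·d ≤ 0 —
  (3)(0) + (-3)(1) = -3 ≤ 0
  (-1)(0) + (-1)(1) = -1 ≤ 0
  (3)(0) + (-3)(1) = -3 ≤ 0
  (2)(0) + (-3)(1) = -3 ≤ 0
  (4)(0) + (-1)(1) = -1 ≤ 0
and d ≥ 0, so (0, 3) + t·d stays feasible for every t ≥ 0. Along this ray z = -4x - 4y changes by -4 per unit t, so z → −∞.

Unbounded: there is a feasible ray along which z → −∞.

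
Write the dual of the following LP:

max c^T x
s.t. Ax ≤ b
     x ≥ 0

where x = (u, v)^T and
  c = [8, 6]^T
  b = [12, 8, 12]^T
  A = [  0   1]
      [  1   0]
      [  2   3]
Minimize: z = 12y1 + 8y2 + 12y3

Subject to:
  C1: -y2 - 2y3 ≤ -8
  C2: -y1 - 3y3 ≤ -6
  y1, y2, y3 ≥ 0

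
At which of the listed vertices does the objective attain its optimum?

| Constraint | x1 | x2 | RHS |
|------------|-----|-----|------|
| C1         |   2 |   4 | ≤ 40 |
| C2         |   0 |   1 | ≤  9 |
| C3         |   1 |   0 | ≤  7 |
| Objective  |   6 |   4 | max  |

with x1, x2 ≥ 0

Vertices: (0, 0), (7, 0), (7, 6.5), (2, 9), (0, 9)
Evaluating z = 6x1 + 4x2 at each vertex:
  (0, 0): z = 0
  (7, 0): z = 42
  (7, 6.5): z = 68
  (2, 9): z = 48
  (0, 9): z = 36

The largest value is z = 68, attained at (7, 6.5).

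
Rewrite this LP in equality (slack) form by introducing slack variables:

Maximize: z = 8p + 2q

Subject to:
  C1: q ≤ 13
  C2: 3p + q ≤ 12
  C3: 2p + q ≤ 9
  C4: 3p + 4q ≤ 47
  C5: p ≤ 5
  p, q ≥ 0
max z = 8p + 2q

s.t.
  q + s1 = 13
  3p + q + s2 = 12
  2p + q + s3 = 9
  3p + 4q + s4 = 47
  p + s5 = 5
  p, q, s1, s2, s3, s4, s5 ≥ 0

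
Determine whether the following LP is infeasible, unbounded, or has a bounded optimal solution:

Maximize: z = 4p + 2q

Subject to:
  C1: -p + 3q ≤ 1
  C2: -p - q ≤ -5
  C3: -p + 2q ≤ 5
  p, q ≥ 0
Feasible point: (4, 1) satisfies every constraint, so the LP is feasible.
Direction d = (1, 0): for each constraint row a, a·d ≤ 0 —
  (-1)(1) + (3)(0) = -1 ≤ 0
  (-1)(1) + (-1)(0) = -1 ≤ 0
  (-1)(1) + (2)(0) = -1 ≤ 0
and d ≥ 0, so (4, 1) + t·d stays feasible for every t ≥ 0. Along this ray z = 4p + 2q changes by 4 per unit t, so z → +∞.

Unbounded — the objective can increase without bound over the feasible region.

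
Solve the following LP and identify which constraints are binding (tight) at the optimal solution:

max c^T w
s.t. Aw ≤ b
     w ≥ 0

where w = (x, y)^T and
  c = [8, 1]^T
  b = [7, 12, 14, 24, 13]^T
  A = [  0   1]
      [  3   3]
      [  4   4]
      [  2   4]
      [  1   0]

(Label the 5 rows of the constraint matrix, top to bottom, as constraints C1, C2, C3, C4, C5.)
Optimal: x = 3.5, y = 0
Slack at optimum:
  C1: slack = 7
  C2: slack = 1.5
  C3: slack = 0 (binding)
  C4: slack = 17
  C5: slack = 9.5
  x ≥ 0: x = 3.5
  y ≥ 0: y = 0 (binding)
Binding constraints: C3, y ≥ 0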